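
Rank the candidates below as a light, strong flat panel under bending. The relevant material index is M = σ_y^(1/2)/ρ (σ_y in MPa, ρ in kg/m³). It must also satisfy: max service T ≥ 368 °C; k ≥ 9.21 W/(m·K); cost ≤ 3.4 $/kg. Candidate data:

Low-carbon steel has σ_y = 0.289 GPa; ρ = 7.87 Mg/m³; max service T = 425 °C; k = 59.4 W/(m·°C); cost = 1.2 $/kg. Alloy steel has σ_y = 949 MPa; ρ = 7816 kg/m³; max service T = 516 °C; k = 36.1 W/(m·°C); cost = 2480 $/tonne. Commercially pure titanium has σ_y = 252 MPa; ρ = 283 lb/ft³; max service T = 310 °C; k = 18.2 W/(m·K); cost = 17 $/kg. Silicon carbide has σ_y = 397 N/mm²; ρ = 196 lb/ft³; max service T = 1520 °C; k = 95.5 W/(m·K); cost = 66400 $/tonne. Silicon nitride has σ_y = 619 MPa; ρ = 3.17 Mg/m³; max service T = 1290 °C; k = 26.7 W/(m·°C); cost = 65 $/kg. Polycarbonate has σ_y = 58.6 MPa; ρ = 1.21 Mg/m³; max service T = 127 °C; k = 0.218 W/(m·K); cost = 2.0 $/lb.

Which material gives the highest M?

Screen on constraints: max service T ≥ 368 °C; k ≥ 9.21 W/(m·K); cost ≤ 3.4 $/kg. Survivors: low-carbon steel, alloy steel.
Putting every candidate on a common basis:
  low-carbon steel: σ_y = 289.0 MPa, ρ = 7870 kg/m³
  alloy steel: σ_y = 949.0 MPa, ρ = 7816 kg/m³
  alloy steel: M = 3.94×10⁻³
  low-carbon steel: M = 2.16×10⁻³
The maximum is for alloy steel.

alloy steel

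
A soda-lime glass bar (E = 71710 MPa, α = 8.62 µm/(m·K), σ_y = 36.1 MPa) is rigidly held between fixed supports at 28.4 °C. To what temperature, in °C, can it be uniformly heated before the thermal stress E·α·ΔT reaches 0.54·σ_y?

E = 71710 MPa = 71.71 GPa.
E·α·ΔT = 19.49 MPa ⇒ ΔT = 19.49 / (71.71×10³ × 8.62×10⁻⁶) = 31.54 K.
T = 28.4 + 31.54 = 59.94 °C.

59.9 °C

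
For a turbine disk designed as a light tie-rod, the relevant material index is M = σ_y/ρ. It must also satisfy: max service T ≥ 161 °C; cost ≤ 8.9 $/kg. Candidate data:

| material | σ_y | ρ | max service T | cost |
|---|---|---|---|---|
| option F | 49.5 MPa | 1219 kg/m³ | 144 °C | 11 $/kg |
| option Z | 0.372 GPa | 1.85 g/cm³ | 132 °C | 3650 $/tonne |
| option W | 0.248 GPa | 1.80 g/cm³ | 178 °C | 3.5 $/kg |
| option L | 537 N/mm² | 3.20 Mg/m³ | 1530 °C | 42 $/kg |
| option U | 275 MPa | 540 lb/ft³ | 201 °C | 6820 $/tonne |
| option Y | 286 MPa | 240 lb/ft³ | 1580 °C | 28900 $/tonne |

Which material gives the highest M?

option W

Screen on constraints: max service T ≥ 161 °C; cost ≤ 8.9 $/kg. Survivors: option W, option U.
In SI units:
  option W: σ_y = 248.0 MPa, ρ = 1800 kg/m³
  option U: σ_y = 275.0 MPa, ρ = 8650 kg/m³
  option W: M = 138 kN·m/kg
  option U: M = 31.8 kN·m/kg
Option W has the largest M.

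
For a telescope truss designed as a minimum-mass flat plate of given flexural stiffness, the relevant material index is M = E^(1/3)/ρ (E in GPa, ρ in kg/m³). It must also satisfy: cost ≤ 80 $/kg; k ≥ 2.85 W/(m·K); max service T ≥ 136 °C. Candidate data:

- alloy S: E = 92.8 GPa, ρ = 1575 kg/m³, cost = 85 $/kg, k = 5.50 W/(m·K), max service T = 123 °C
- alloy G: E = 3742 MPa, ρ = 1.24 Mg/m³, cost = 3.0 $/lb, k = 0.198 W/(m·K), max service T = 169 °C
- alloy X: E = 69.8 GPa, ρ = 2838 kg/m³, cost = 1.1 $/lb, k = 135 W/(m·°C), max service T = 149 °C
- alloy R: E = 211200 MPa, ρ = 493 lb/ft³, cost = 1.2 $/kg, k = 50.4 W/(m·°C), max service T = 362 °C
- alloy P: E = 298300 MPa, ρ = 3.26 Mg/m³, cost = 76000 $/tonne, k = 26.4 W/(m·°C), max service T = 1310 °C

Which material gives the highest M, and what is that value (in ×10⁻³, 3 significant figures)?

Screen on constraints: cost ≤ 80 $/kg; k ≥ 2.85 W/(m·K); max service T ≥ 136 °C. Survivors: alloy X, alloy R, alloy P.
Putting every candidate on a common basis:
  alloy X: E = 69.80 GPa, ρ = 2838 kg/m³
  alloy R: E = 211.2 GPa, ρ = 7897 kg/m³
  alloy P: E = 298.3 GPa, ρ = 3260 kg/m³
  alloy P: M = 2.05×10⁻³
  alloy X: M = 1.45×10⁻³
  alloy R: M = 0.754×10⁻³
Highest index: alloy P.

alloy P, M = 2.05×10⁻³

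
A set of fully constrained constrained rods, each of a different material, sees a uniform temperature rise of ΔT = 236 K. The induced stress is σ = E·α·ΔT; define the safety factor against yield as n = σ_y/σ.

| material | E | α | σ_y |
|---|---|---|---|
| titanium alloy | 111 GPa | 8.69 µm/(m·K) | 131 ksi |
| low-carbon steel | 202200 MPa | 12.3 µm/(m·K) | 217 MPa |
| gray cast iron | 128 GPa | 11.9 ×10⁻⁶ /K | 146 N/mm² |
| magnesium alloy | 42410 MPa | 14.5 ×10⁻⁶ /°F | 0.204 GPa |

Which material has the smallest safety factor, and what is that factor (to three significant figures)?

In consistent units (E in GPa, α in ×10⁻⁶/K, σ_y in MPa):
  titanium alloy: E = 111.0, α = 8.69, σ_y = 903.2 → σ = 228 MPa, n = 3.97
  low-carbon steel: E = 202.2, α = 12.3, σ_y = 217.0 → σ = 587 MPa, n = 0.370
  gray cast iron: E = 128.0, α = 11.9, σ_y = 146.0 → σ = 359 MPa, n = 0.406
  magnesium alloy: E = 42.41, α = 26.1, σ_y = 204.0 → σ = 261 MPa, n = 0.781
Low-carbon steel has the lowest safety factor, n = 0.370.

low-carbon steel, n = 0.370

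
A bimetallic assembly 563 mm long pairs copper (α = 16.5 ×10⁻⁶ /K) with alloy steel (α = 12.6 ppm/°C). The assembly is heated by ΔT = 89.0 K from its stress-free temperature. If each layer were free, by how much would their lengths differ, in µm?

Δα = |16.5 − 12.6|×10⁻⁶/K = 3.90×10⁻⁶/K.
ΔL_mismatch = Δα·L·ΔT = 3.90×10⁻⁶ × 563.0 mm × 89.0 K = 195 µm.

195 µm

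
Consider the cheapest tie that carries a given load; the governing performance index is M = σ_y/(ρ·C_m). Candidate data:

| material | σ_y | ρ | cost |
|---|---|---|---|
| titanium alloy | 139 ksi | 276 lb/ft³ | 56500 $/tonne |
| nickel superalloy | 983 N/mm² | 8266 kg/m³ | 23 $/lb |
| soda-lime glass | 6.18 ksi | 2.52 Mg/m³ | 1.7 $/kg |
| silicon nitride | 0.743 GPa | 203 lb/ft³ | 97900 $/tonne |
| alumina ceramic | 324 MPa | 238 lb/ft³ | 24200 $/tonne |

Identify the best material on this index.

After converting to SI:
  titanium alloy: σ_y = 958.4 MPa, ρ = 4421 kg/m³, cost = 56.50 $/kg
  nickel superalloy: σ_y = 983.0 MPa, ρ = 8266 kg/m³, cost = 50.71 $/kg
  soda-lime glass: σ_y = 42.61 MPa, ρ = 2520 kg/m³, cost = 1.700 $/kg
  silicon nitride: σ_y = 743.0 MPa, ρ = 3252 kg/m³, cost = 97.90 $/kg
  alumina ceramic: σ_y = 324.0 MPa, ρ = 3812 kg/m³, cost = 24.20 $/kg
  soda-lime glass: M = 9.95 kN·m per $
  titanium alloy: M = 3.84 kN·m per $
  alumina ceramic: M = 3.51 kN·m per $
  nickel superalloy: M = 2.35 kN·m per $
  silicon nitride: M = 2.33 kN·m per $
Highest index: soda-lime glass.

soda-lime glass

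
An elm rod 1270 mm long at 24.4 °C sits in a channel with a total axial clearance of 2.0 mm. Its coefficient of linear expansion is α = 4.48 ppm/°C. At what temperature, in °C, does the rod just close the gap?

α·L₀·ΔT = 2.0 mm ⇒ ΔT = 2.0 / (4.48×10⁻⁶ × 1270.0) = 351.5 K.
T = 24.4 + 351.5 = 375.9 °C.

376 °C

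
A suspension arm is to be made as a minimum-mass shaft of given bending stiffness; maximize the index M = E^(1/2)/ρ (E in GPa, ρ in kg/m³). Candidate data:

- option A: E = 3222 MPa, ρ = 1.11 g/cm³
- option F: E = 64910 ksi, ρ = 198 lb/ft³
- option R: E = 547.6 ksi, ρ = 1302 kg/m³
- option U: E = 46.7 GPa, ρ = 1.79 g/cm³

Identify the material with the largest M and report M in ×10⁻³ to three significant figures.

In SI units:
  option A: E = 3.222 GPa, ρ = 1110 kg/m³
  option F: E = 447.5 GPa, ρ = 3172 kg/m³
  option R: E = 3.776 GPa, ρ = 1302 kg/m³
  option U: E = 46.70 GPa, ρ = 1790 kg/m³
  option F: M = 6.67×10⁻³
  option U: M = 3.82×10⁻³
  option A: M = 1.62×10⁻³
  option R: M = 1.49×10⁻³
Option F has the largest M.

option F, M = 6.67×10⁻³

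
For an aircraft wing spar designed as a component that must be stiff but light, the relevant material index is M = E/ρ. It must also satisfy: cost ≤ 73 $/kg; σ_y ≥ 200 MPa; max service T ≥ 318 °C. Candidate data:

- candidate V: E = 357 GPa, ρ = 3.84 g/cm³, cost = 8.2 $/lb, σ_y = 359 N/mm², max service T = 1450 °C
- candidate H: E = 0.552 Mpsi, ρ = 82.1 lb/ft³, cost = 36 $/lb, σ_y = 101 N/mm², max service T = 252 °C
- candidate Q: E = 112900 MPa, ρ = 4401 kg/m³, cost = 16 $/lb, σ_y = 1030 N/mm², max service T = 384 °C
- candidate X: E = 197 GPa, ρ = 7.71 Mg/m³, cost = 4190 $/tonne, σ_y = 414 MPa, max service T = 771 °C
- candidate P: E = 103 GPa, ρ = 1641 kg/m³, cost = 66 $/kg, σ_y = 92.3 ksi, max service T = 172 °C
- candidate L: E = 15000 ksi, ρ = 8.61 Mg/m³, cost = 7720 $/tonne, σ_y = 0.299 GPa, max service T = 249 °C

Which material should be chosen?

candidate V

Screen on constraints: cost ≤ 73 $/kg; σ_y ≥ 200 MPa; max service T ≥ 318 °C. Survivors: candidate V, candidate Q, candidate X.
Normalizing units and computing the index:
  candidate V: E = 357.0 GPa, ρ = 3840 kg/m³
  candidate Q: E = 112.9 GPa, ρ = 4401 kg/m³
  candidate X: E = 197.0 GPa, ρ = 7710 kg/m³
  candidate V: M = 93.0 MN·m/kg
  candidate Q: M = 25.7 MN·m/kg
  candidate X: M = 25.6 MN·m/kg
The maximum is for candidate V.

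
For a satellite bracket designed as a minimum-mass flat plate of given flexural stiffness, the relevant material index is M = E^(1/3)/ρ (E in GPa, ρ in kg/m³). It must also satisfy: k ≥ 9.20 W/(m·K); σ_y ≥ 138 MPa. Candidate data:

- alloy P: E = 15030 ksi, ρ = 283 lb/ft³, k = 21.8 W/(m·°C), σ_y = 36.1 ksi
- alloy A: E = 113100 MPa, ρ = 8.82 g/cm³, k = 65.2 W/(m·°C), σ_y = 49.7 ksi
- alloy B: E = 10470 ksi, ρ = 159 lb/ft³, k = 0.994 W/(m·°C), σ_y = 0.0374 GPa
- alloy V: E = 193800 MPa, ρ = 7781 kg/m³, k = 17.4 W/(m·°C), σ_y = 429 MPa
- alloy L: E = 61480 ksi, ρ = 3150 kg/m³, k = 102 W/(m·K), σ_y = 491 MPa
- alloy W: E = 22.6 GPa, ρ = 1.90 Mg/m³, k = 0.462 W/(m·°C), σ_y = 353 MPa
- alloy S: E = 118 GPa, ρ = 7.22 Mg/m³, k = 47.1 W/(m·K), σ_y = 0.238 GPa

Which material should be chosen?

Screen on constraints: k ≥ 9.20 W/(m·K); σ_y ≥ 138 MPa. Survivors: alloy P, alloy A, alloy V, alloy L, alloy S.
Putting every candidate on a common basis:
  alloy P: E = 103.6 GPa, ρ = 4533 kg/m³
  alloy A: E = 113.1 GPa, ρ = 8820 kg/m³
  alloy V: E = 193.8 GPa, ρ = 7781 kg/m³
  alloy L: E = 423.9 GPa, ρ = 3150 kg/m³
  alloy S: E = 118.0 GPa, ρ = 7220 kg/m³
  alloy L: M = 2.38×10⁻³
  alloy P: M = 1.04×10⁻³
  alloy V: M = 0.744×10⁻³
  alloy S: M = 0.679×10⁻³
  alloy A: M = 0.548×10⁻³
The maximum is for alloy L.

alloy L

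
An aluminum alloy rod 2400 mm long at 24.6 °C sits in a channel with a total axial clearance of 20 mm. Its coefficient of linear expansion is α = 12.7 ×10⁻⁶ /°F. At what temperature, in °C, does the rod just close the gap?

389 °C

α = 12.7×10⁻⁶/°F × 9/5 = 22.9×10⁻⁶/K.
α·L₀·ΔT = 20.0 mm ⇒ ΔT = 20.0 / (22.9×10⁻⁶ × 2400.0) = 364.5 K.
T = 24.6 + 364.5 = 389.1 °C.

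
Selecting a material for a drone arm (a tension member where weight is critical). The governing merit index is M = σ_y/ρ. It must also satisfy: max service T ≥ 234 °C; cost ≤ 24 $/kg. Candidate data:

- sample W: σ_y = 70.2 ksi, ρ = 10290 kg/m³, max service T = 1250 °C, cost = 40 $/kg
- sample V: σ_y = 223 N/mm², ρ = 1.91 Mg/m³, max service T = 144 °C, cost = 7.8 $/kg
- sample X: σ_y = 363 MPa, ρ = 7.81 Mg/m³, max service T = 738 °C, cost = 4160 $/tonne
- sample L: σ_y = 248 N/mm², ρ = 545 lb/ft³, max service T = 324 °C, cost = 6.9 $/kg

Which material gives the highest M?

Screen on constraints: max service T ≥ 234 °C; cost ≤ 24 $/kg. Survivors: sample X, sample L.
In SI units:
  sample X: σ_y = 363.0 MPa, ρ = 7810 kg/m³
  sample L: σ_y = 248.0 MPa, ρ = 8730 kg/m³
  sample X: M = 46.5 kN·m/kg
  sample L: M = 28.4 kN·m/kg
Sample X has the largest M.

sample X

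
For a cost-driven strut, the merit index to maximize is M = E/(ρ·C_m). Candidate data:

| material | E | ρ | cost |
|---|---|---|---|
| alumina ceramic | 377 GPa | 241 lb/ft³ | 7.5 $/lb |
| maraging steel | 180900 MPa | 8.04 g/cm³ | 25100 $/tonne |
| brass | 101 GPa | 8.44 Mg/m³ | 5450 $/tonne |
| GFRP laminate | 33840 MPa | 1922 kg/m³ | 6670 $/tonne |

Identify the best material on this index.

After converting to SI:
  alumina ceramic: E = 377.0 GPa, ρ = 3860 kg/m³, cost = 16.53 $/kg
  maraging steel: E = 180.9 GPa, ρ = 8040 kg/m³, cost = 25.10 $/kg
  brass: E = 101.0 GPa, ρ = 8440 kg/m³, cost = 5.450 $/kg
  GFRP laminate: E = 33.84 GPa, ρ = 1922 kg/m³, cost = 6.670 $/kg
  alumina ceramic: M = 5.91 MN·m per $
  GFRP laminate: M = 2.64 MN·m per $
  brass: M = 2.20 MN·m per $
  maraging steel: M = 0.896 MN·m per $
The maximum is for alumina ceramic.

alumina ceramic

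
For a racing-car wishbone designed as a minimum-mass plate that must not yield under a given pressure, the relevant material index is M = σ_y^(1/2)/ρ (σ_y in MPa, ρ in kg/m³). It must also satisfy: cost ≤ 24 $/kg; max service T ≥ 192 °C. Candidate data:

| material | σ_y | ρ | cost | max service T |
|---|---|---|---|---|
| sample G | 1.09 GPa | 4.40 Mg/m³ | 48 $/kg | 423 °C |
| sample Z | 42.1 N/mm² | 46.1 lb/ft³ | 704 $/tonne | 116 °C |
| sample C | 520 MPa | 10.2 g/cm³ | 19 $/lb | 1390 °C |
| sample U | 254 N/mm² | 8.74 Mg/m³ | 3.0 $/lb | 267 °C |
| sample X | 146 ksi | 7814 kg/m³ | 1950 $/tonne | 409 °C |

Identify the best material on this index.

Screen on constraints: cost ≤ 24 $/kg; max service T ≥ 192 °C. Survivors: sample U, sample X.
In SI units:
  sample U: σ_y = 254.0 MPa, ρ = 8740 kg/m³
  sample X: σ_y = 1007 MPa, ρ = 7814 kg/m³
  sample X: M = 4.06×10⁻³
  sample U: M = 1.82×10⁻³
Sample X has the largest M.

sample X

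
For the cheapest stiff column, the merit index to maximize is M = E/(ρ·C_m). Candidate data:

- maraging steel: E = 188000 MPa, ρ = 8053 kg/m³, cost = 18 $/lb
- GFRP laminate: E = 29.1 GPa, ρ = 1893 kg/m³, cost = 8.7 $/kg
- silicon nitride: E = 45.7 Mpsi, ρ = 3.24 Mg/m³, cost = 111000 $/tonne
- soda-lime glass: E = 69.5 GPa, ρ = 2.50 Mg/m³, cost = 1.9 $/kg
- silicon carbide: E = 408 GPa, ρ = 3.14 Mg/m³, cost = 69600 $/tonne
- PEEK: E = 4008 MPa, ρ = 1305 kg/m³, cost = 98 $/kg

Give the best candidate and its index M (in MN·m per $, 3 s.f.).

soda-lime glass, M = 14.6 MN·m per $

In SI units:
  maraging steel: E = 188.0 GPa, ρ = 8053 kg/m³, cost = 39.68 $/kg
  GFRP laminate: E = 29.10 GPa, ρ = 1893 kg/m³, cost = 8.700 $/kg
  silicon nitride: E = 315.1 GPa, ρ = 3240 kg/m³, cost = 111.0 $/kg
  soda-lime glass: E = 69.50 GPa, ρ = 2500 kg/m³, cost = 1.900 $/kg
  silicon carbide: E = 408.0 GPa, ρ = 3140 kg/m³, cost = 69.60 $/kg
  PEEK: E = 4.008 GPa, ρ = 1305 kg/m³, cost = 98.00 $/kg
  soda-lime glass: M = 14.6 MN·m per $
  silicon carbide: M = 1.87 MN·m per $
  GFRP laminate: M = 1.77 MN·m per $
  silicon nitride: M = 0.876 MN·m per $
  maraging steel: M = 0.588 MN·m per $
  PEEK: M = 0.0313 MN·m per $
Highest index: soda-lime glass.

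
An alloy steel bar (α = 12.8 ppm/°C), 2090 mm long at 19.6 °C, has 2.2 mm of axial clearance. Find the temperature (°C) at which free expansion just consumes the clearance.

102 °C

α·L₀·ΔT = 2.2 mm ⇒ ΔT = 2.2 / (12.8×10⁻⁶ × 2090.0) = 82.24 K.
T = 19.6 + 82.24 = 101.8 °C.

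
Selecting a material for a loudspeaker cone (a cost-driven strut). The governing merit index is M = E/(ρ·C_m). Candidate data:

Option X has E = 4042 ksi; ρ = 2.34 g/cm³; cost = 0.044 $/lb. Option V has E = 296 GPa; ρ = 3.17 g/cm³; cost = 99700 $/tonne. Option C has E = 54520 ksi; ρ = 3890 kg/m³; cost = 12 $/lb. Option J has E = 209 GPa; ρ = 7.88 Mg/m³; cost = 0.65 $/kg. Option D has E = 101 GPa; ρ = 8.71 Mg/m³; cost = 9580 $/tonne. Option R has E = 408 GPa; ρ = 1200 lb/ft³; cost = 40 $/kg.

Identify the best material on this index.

option X

In SI units:
  option X: E = 27.87 GPa, ρ = 2340 kg/m³, cost = 0.09700 $/kg
  option V: E = 296.0 GPa, ρ = 3170 kg/m³, cost = 99.70 $/kg
  option C: E = 375.9 GPa, ρ = 3890 kg/m³, cost = 26.46 $/kg
  option J: E = 209.0 GPa, ρ = 7880 kg/m³, cost = 0.6500 $/kg
  option D: E = 101.0 GPa, ρ = 8710 kg/m³, cost = 9.580 $/kg
  option R: E = 408.0 GPa, ρ = 19220 kg/m³, cost = 40.00 $/kg
  option X: M = 123 MN·m per $
  option J: M = 40.8 MN·m per $
  option C: M = 3.65 MN·m per $
  option D: M = 1.21 MN·m per $
  option V: M = 0.937 MN·m per $
  option R: M = 0.531 MN·m per $
Option X ranks first.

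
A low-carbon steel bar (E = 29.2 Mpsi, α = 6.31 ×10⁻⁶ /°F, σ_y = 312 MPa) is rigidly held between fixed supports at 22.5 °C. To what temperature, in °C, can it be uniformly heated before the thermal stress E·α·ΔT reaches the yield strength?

159 °C

E = 29.2 Mpsi = 201.3 GPa.
α = 6.31×10⁻⁶/°F × 9/5 = 11.4×10⁻⁶/K.
E·α·ΔT = 312.0 MPa ⇒ ΔT = 312.0 / (201.3×10³ × 11.4×10⁻⁶) = 136.4 K.
T = 22.5 + 136.4 = 158.9 °C.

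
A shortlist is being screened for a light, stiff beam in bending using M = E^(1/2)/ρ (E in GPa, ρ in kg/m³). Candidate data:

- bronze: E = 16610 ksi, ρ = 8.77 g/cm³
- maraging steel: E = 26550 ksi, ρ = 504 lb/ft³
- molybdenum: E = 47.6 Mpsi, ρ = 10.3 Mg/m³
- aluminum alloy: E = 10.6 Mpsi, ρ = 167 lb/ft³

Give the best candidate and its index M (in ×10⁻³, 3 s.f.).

aluminum alloy, M = 3.20×10⁻³

In SI units:
  bronze: E = 114.5 GPa, ρ = 8770 kg/m³
  maraging steel: E = 183.1 GPa, ρ = 8073 kg/m³
  molybdenum: E = 328.2 GPa, ρ = 10300 kg/m³
  aluminum alloy: E = 73.08 GPa, ρ = 2675 kg/m³
  aluminum alloy: M = 3.20×10⁻³
  molybdenum: M = 1.76×10⁻³
  maraging steel: M = 1.68×10⁻³
  bronze: M = 1.22×10⁻³
Highest index: aluminum alloy.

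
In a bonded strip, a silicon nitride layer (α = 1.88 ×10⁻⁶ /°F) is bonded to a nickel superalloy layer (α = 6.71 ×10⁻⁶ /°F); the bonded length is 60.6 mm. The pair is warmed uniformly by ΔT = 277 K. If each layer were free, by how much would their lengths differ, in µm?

silicon nitride: α = 1.88×10⁻⁶/°F × 9/5 = 3.38×10⁻⁶/K.
nickel superalloy: α = 6.71×10⁻⁶/°F × 9/5 = 12.1×10⁻⁶/K.
Δα = |3.38 − 12.1|×10⁻⁶/K = 8.69×10⁻⁶/K.
ΔL_mismatch = Δα·L·ΔT = 8.69×10⁻⁶ × 60.6 mm × 277.0 K = 146 µm.

146 µm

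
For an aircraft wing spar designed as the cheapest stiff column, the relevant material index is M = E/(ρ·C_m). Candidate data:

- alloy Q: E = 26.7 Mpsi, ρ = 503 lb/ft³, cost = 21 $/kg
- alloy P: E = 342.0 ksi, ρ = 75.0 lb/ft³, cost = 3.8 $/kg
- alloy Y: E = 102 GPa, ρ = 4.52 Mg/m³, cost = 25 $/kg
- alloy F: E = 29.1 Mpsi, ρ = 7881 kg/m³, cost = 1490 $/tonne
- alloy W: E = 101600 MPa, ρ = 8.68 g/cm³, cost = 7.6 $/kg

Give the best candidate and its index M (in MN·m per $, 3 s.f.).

Convert each candidate to consistent units, then evaluate M:
  alloy Q: E = 184.1 GPa, ρ = 8057 kg/m³, cost = 21.00 $/kg
  alloy P: E = 2.358 GPa, ρ = 1201 kg/m³, cost = 3.800 $/kg
  alloy Y: E = 102.0 GPa, ρ = 4520 kg/m³, cost = 25.00 $/kg
  alloy F: E = 200.6 GPa, ρ = 7881 kg/m³, cost = 1.490 $/kg
  alloy W: E = 101.6 GPa, ρ = 8680 kg/m³, cost = 7.600 $/kg
  alloy F: M = 17.1 MN·m per $
  alloy W: M = 1.54 MN·m per $
  alloy Q: M = 1.09 MN·m per $
  alloy Y: M = 0.903 MN·m per $
  alloy P: M = 0.517 MN·m per $
Highest index: alloy F.

alloy F, M = 17.1 MN·m per $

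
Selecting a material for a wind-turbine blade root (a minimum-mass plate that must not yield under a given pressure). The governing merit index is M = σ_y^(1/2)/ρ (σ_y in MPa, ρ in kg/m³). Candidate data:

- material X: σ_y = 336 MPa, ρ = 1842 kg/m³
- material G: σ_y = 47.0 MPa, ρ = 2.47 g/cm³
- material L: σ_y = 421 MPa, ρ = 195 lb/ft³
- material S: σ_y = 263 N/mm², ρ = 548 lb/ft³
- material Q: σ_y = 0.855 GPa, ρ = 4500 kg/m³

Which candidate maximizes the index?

material X

After converting to SI:
  material X: σ_y = 336.0 MPa, ρ = 1842 kg/m³
  material G: σ_y = 47.00 MPa, ρ = 2470 kg/m³
  material L: σ_y = 421.0 MPa, ρ = 3124 kg/m³
  material S: σ_y = 263.0 MPa, ρ = 8778 kg/m³
  material Q: σ_y = 855.0 MPa, ρ = 4500 kg/m³
  material X: M = 9.95×10⁻³
  material L: M = 6.57×10⁻³
  material Q: M = 6.50×10⁻³
  material G: M = 2.78×10⁻³
  material S: M = 1.85×10⁻³
Material X ranks first.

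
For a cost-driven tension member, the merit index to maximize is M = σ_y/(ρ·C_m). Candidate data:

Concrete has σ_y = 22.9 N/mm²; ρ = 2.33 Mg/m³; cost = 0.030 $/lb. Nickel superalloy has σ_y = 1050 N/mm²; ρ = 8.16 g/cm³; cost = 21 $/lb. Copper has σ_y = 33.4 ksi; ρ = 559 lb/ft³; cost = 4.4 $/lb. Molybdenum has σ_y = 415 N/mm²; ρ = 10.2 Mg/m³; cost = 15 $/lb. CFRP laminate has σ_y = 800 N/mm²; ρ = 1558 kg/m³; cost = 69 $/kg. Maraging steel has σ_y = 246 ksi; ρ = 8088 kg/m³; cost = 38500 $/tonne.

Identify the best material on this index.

concrete

In SI units:
  concrete: σ_y = 22.90 MPa, ρ = 2330 kg/m³, cost = 0.06614 $/kg
  nickel superalloy: σ_y = 1050 MPa, ρ = 8160 kg/m³, cost = 46.30 $/kg
  copper: σ_y = 230.3 MPa, ρ = 8954 kg/m³, cost = 9.700 $/kg
  molybdenum: σ_y = 415.0 MPa, ρ = 10200 kg/m³, cost = 33.07 $/kg
  CFRP laminate: σ_y = 800.0 MPa, ρ = 1558 kg/m³, cost = 69.00 $/kg
  maraging steel: σ_y = 1696 MPa, ρ = 8088 kg/m³, cost = 38.50 $/kg
  concrete: M = 149 kN·m per $
  CFRP laminate: M = 7.44 kN·m per $
  maraging steel: M = 5.45 kN·m per $
  nickel superalloy: M = 2.78 kN·m per $
  copper: M = 2.65 kN·m per $
  molybdenum: M = 1.23 kN·m per $
Concrete has the largest M.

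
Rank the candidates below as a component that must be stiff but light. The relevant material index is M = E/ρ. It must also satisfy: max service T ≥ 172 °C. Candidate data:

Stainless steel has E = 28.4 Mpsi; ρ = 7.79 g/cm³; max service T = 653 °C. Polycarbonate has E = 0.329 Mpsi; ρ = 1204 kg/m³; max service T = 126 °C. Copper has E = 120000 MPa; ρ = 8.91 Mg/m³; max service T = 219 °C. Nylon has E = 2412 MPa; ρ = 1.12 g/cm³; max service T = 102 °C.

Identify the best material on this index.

Screen on constraints: max service T ≥ 172 °C. Survivors: stainless steel, copper.
Putting every candidate on a common basis:
  stainless steel: E = 195.8 GPa, ρ = 7790 kg/m³
  copper: E = 120.0 GPa, ρ = 8910 kg/m³
  stainless steel: M = 25.1 MN·m/kg
  copper: M = 13.5 MN·m/kg
Stainless steel ranks first.

stainless steel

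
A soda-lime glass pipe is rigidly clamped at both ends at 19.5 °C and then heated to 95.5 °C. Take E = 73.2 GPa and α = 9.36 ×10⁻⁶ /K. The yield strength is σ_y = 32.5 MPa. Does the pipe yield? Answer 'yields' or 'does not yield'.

ΔT = 76.00 K. Constrained thermal stress σ = E·α·ΔT = 73.20×10³ MPa × 9.36×10⁻⁶ × 76.00 = 52.1 MPa (compressive).
Compare to σ_y = 32.5 MPa: σ ≥ σ_y, so it yields.

yields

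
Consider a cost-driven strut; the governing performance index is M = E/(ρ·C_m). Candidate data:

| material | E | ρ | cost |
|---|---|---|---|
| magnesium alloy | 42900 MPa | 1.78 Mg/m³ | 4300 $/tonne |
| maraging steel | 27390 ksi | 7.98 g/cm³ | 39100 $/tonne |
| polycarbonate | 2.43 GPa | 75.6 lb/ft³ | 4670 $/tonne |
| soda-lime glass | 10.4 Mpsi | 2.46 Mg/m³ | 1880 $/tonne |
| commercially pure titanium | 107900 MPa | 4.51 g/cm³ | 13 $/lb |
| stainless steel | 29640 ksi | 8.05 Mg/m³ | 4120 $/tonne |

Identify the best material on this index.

In SI units:
  magnesium alloy: E = 42.90 GPa, ρ = 1780 kg/m³, cost = 4.300 $/kg
  maraging steel: E = 188.8 GPa, ρ = 7980 kg/m³, cost = 39.10 $/kg
  polycarbonate: E = 2.430 GPa, ρ = 1211 kg/m³, cost = 4.670 $/kg
  soda-lime glass: E = 71.71 GPa, ρ = 2460 kg/m³, cost = 1.880 $/kg
  commercially pure titanium: E = 107.9 GPa, ρ = 4510 kg/m³, cost = 28.66 $/kg
  stainless steel: E = 204.4 GPa, ρ = 8050 kg/m³, cost = 4.120 $/kg
  soda-lime glass: M = 15.5 MN·m per $
  stainless steel: M = 6.16 MN·m per $
  magnesium alloy: M = 5.60 MN·m per $
  commercially pure titanium: M = 0.835 MN·m per $
  maraging steel: M = 0.605 MN·m per $
  polycarbonate: M = 0.430 MN·m per $
Soda-lime glass has the largest M.

soda-lime glass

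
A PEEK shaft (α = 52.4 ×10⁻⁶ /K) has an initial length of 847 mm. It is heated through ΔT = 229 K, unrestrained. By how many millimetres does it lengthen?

ΔL = α·L₀·ΔT = 52.4×10⁻⁶ × 847 mm × 229.0 K = 10.2 mm.

10.2 mm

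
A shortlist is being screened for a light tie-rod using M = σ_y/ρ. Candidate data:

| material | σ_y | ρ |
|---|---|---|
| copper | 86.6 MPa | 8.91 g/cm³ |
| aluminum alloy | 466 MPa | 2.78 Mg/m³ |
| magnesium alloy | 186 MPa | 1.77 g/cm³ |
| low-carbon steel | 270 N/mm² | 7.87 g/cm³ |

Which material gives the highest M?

aluminum alloy

Putting every candidate on a common basis:
  copper: σ_y = 86.60 MPa, ρ = 8910 kg/m³
  aluminum alloy: σ_y = 466.0 MPa, ρ = 2780 kg/m³
  magnesium alloy: σ_y = 186.0 MPa, ρ = 1770 kg/m³
  low-carbon steel: σ_y = 270.0 MPa, ρ = 7870 kg/m³
  aluminum alloy: M = 168 kN·m/kg
  magnesium alloy: M = 105 kN·m/kg
  low-carbon steel: M = 34.3 kN·m/kg
  copper: M = 9.72 kN·m/kg
Aluminum alloy ranks first.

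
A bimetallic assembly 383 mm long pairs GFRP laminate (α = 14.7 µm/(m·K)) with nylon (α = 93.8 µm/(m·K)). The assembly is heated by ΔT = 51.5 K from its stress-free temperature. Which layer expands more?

nylon

α(GFRP laminate) = 14.7×10⁻⁶/K vs α(nylon) = 93.8×10⁻⁶/K.
Higher α expands more for the same ΔT: nylon.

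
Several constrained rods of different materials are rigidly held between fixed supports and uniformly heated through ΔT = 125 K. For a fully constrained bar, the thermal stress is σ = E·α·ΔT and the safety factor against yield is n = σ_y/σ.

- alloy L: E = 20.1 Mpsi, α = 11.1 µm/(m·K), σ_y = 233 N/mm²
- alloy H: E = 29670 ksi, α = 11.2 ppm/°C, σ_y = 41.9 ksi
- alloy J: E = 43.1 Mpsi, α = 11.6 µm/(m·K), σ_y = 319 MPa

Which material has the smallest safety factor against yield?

alloy J

Converting E to GPa, α to ×10⁻⁶/K, σ_y to MPa, then σ and n for each:
  alloy L: E = 138.6, α = 11.1, σ_y = 233.0 → σ = 192 MPa, n = 1.21
  alloy H: E = 204.6, α = 11.2, σ_y = 288.9 → σ = 286 MPa, n = 1.01
  alloy J: E = 297.2, α = 11.6, σ_y = 319.0 → σ = 431 MPa, n = 0.740
Alloy J has the lowest safety factor, n = 0.740.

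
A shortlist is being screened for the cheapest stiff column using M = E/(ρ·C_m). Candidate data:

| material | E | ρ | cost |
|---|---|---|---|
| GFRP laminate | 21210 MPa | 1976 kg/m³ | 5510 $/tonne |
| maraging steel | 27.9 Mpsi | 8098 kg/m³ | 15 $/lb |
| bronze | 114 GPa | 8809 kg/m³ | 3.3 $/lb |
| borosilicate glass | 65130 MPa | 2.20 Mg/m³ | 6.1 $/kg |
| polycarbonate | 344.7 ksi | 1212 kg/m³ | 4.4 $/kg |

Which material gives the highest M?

borosilicate glass

Convert each candidate to consistent units, then evaluate M:
  GFRP laminate: E = 21.21 GPa, ρ = 1976 kg/m³, cost = 5.510 $/kg
  maraging steel: E = 192.4 GPa, ρ = 8098 kg/m³, cost = 33.07 $/kg
  bronze: E = 114.0 GPa, ρ = 8809 kg/m³, cost = 7.275 $/kg
  borosilicate glass: E = 65.13 GPa, ρ = 2200 kg/m³, cost = 6.100 $/kg
  polycarbonate: E = 2.377 GPa, ρ = 1212 kg/m³, cost = 4.400 $/kg
  borosilicate glass: M = 4.85 MN·m per $
  GFRP laminate: M = 1.95 MN·m per $
  bronze: M = 1.78 MN·m per $
  maraging steel: M = 0.718 MN·m per $
  polycarbonate: M = 0.446 MN·m per $
Borosilicate glass ranks first.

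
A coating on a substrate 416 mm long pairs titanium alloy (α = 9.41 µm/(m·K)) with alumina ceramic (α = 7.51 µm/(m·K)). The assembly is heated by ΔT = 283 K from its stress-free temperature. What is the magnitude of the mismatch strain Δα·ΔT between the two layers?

5.38×10⁻⁴

Δα = |9.41 − 7.51|×10⁻⁶/K = 1.90×10⁻⁶/K.
Mismatch strain = Δα·ΔT = 1.90×10⁻⁶ × 283.0 = 5.38×10⁻⁴.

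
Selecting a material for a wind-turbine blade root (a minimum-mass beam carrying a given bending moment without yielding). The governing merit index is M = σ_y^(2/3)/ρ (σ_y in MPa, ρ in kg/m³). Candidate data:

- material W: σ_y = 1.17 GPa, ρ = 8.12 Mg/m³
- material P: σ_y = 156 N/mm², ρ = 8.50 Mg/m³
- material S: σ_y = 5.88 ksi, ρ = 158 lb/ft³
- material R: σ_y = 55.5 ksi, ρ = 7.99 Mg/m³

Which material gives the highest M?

Convert each candidate to consistent units, then evaluate M:
  material W: σ_y = 1170 MPa, ρ = 8120 kg/m³
  material P: σ_y = 156.0 MPa, ρ = 8500 kg/m³
  material S: σ_y = 40.54 MPa, ρ = 2531 kg/m³
  material R: σ_y = 382.7 MPa, ρ = 7990 kg/m³
  material W: M = 13.7×10⁻³
  material R: M = 6.60×10⁻³
  material S: M = 4.66×10⁻³
  material P: M = 3.41×10⁻³
Material W ranks first.

material W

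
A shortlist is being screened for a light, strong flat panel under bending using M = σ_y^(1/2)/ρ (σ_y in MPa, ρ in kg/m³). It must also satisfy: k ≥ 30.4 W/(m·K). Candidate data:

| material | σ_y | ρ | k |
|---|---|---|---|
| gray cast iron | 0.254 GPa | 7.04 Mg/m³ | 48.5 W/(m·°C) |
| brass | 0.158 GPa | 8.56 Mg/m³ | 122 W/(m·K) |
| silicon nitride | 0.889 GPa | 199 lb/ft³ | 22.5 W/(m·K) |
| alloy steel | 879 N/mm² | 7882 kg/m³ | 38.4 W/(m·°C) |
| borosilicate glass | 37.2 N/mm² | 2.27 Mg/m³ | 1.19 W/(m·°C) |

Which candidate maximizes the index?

alloy steel

Screen on constraints: k ≥ 30.4 W/(m·K). Survivors: gray cast iron, brass, alloy steel.
Normalizing units and computing the index:
  gray cast iron: σ_y = 254.0 MPa, ρ = 7040 kg/m³
  brass: σ_y = 158.0 MPa, ρ = 8560 kg/m³
  alloy steel: σ_y = 879.0 MPa, ρ = 7882 kg/m³
  alloy steel: M = 3.76×10⁻³
  gray cast iron: M = 2.26×10⁻³
  brass: M = 1.47×10⁻³
Alloy steel ranks first.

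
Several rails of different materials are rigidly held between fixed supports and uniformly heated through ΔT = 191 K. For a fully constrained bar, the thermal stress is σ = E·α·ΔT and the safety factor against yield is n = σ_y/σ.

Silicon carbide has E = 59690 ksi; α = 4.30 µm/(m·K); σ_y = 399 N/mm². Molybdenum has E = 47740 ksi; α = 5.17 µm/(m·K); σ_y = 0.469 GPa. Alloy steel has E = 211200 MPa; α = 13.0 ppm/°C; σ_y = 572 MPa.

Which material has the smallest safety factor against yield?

alloy steel

Per material, after unit conversion:
  silicon carbide: E = 411.5, α = 4.30, σ_y = 399.0 → σ = 338 MPa, n = 1.18
  molybdenum: E = 329.2, α = 5.17, σ_y = 469.0 → σ = 325 MPa, n = 1.44
  alloy steel: E = 211.2, α = 13.0, σ_y = 572.0 → σ = 524 MPa, n = 1.09
The minimum is alloy steel at n = 1.09.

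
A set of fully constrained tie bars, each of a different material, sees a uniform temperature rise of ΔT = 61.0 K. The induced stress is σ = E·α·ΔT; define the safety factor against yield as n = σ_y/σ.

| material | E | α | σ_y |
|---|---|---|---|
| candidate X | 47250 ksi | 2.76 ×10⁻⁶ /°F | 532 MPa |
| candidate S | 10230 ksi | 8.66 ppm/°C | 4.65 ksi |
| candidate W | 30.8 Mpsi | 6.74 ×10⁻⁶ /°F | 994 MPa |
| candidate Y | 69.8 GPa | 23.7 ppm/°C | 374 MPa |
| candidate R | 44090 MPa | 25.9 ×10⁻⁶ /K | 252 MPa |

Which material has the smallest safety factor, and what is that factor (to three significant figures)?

candidate S, n = 0.860

Converting E to GPa, α to ×10⁻⁶/K, σ_y to MPa, then σ and n for each:
  candidate X: E = 325.8, α = 4.97, σ_y = 532.0 → σ = 98.7 MPa, n = 5.39
  candidate S: E = 70.53, α = 8.66, σ_y = 32.06 → σ = 37.3 MPa, n = 0.860
  candidate W: E = 212.4, α = 12.1, σ_y = 994.0 → σ = 157 MPa, n = 6.32
  candidate Y: E = 69.80, α = 23.7, σ_y = 374.0 → σ = 101 MPa, n = 3.71
  candidate R: E = 44.09, α = 25.9, σ_y = 252.0 → σ = 69.7 MPa, n = 3.62
Candidate S has the lowest safety factor, n = 0.860.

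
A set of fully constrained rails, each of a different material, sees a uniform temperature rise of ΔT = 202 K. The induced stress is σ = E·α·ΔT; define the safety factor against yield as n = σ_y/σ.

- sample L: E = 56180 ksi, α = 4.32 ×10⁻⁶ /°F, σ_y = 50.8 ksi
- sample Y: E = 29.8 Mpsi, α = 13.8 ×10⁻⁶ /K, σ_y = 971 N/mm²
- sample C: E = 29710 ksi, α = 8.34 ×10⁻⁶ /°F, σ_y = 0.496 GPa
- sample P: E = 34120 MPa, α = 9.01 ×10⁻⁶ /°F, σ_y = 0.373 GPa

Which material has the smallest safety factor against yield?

In consistent units (E in GPa, α in ×10⁻⁶/K, σ_y in MPa):
  sample L: E = 387.3, α = 7.78, σ_y = 350.3 → σ = 608 MPa, n = 0.576
  sample Y: E = 205.5, α = 13.8, σ_y = 971.0 → σ = 573 MPa, n = 1.70
  sample C: E = 204.8, α = 15.0, σ_y = 496.0 → σ = 621 MPa, n = 0.798
  sample P: E = 34.12, α = 16.2, σ_y = 373.0 → σ = 112 MPa, n = 3.34
The minimum is sample L at n = 0.576.

sample L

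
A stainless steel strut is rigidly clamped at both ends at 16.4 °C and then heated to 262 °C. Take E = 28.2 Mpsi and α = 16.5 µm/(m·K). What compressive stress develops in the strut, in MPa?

788 MPa

E = 28.2 Mpsi = 194.4 GPa.
ΔT = 245.6 K. Constrained thermal stress σ = E·α·ΔT = 194.4×10³ MPa × 16.5×10⁻⁶ × 245.6 = 788 MPa (compressive).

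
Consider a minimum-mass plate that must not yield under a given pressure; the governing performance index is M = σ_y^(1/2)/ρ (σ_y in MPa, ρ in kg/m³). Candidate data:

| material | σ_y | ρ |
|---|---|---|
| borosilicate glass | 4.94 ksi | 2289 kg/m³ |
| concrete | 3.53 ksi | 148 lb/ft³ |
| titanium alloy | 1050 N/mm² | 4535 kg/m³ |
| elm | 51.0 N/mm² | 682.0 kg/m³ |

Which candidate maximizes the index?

Normalizing units and computing the index:
  borosilicate glass: σ_y = 34.06 MPa, ρ = 2289 kg/m³
  concrete: σ_y = 24.34 MPa, ρ = 2371 kg/m³
  titanium alloy: σ_y = 1050 MPa, ρ = 4535 kg/m³
  elm: σ_y = 51.00 MPa, ρ = 682.0 kg/m³
  elm: M = 10.5×10⁻³
  titanium alloy: M = 7.15×10⁻³
  borosilicate glass: M = 2.55×10⁻³
  concrete: M = 2.08×10⁻³
The maximum is for elm.

elm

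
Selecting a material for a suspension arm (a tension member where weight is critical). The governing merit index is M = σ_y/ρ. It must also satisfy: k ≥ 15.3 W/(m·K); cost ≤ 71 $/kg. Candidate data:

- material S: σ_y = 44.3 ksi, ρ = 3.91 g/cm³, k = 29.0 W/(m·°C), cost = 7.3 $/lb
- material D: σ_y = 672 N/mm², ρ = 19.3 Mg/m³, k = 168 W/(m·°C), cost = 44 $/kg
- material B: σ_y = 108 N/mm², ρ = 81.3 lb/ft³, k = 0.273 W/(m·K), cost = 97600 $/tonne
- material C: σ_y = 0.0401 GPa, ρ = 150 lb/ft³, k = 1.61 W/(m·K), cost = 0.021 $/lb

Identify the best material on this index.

material S

Screen on constraints: k ≥ 15.3 W/(m·K); cost ≤ 71 $/kg. Survivors: material S, material D.
After converting to SI:
  material S: σ_y = 305.4 MPa, ρ = 3910 kg/m³
  material D: σ_y = 672.0 MPa, ρ = 19300 kg/m³
  material S: M = 78.1 kN·m/kg
  material D: M = 34.8 kN·m/kg
Material S ranks first.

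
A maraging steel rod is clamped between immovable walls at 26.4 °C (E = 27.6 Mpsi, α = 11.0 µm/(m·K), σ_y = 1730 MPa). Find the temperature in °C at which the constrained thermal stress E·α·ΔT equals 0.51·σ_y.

E = 27.6 Mpsi = 190.3 GPa.
E·α·ΔT = 882.3 MPa ⇒ ΔT = 882.3 / (190.3×10³ × 11.0×10⁻⁶) = 421.5 K.
T = 26.4 + 421.5 = 447.9 °C.

448 °C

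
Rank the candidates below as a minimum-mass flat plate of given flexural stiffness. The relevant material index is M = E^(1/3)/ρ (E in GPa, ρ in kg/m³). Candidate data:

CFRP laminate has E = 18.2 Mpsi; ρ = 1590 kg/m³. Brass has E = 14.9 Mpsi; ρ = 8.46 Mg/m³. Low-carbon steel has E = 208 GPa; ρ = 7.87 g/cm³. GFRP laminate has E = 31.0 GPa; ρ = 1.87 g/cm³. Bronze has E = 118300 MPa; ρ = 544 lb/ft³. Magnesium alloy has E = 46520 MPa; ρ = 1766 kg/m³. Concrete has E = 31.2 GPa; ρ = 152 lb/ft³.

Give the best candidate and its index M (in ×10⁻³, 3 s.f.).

CFRP laminate, M = 3.15×10⁻³

After converting to SI:
  CFRP laminate: E = 125.5 GPa, ρ = 1590 kg/m³
  brass: E = 102.7 GPa, ρ = 8460 kg/m³
  low-carbon steel: E = 208.0 GPa, ρ = 7870 kg/m³
  GFRP laminate: E = 31.00 GPa, ρ = 1870 kg/m³
  bronze: E = 118.3 GPa, ρ = 8714 kg/m³
  magnesium alloy: E = 46.52 GPa, ρ = 1766 kg/m³
  concrete: E = 31.20 GPa, ρ = 2435 kg/m³
  CFRP laminate: M = 3.15×10⁻³
  magnesium alloy: M = 2.04×10⁻³
  GFRP laminate: M = 1.68×10⁻³
  concrete: M = 1.29×10⁻³
  low-carbon steel: M = 0.753×10⁻³
  bronze: M = 0.563×10⁻³
  brass: M = 0.554×10⁻³
CFRP laminate has the largest M.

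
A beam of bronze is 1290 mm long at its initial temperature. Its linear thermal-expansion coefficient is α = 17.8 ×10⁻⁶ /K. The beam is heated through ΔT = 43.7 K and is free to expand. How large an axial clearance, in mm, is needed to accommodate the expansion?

1.00 mm

ΔL = α·L₀·ΔT = 17.8×10⁻⁶ × 1290 mm × 43.70 K = 1.00 mm.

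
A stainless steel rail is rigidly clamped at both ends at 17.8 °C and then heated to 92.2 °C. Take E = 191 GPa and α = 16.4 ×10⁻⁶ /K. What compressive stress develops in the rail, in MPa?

233 MPa

ΔT = 74.40 K. Constrained thermal stress σ = E·α·ΔT = 191.0×10³ MPa × 16.4×10⁻⁶ × 74.40 = 233 MPa (compressive).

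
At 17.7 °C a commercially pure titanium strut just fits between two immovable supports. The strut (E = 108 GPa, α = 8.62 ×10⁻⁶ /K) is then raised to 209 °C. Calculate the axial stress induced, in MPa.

ΔT = 191.3 K. Constrained thermal stress σ = E·α·ΔT = 108.0×10³ MPa × 8.62×10⁻⁶ × 191.3 = 178 MPa (compressive).

178 MPa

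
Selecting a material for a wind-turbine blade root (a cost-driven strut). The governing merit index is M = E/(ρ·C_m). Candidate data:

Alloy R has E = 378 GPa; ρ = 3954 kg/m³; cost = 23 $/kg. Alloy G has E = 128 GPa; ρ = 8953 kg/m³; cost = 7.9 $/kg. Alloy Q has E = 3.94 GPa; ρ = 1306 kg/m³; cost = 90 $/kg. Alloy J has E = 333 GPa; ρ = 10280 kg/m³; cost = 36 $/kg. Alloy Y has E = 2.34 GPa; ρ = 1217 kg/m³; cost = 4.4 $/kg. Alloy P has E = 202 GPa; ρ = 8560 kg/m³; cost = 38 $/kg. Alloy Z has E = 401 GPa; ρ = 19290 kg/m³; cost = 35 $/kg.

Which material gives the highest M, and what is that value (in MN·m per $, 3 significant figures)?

alloy R, M = 4.16 MN·m per $

Computing M directly (units already consistent):
  alloy R: M = 4.16 MN·m per $
  alloy G: M = 1.81 MN·m per $
  alloy J: M = 0.900 MN·m per $
  alloy P: M = 0.621 MN·m per $
  alloy Z: M = 0.594 MN·m per $
  alloy Y: M = 0.437 MN·m per $
  alloy Q: M = 0.0335 MN·m per $
Alloy R ranks first.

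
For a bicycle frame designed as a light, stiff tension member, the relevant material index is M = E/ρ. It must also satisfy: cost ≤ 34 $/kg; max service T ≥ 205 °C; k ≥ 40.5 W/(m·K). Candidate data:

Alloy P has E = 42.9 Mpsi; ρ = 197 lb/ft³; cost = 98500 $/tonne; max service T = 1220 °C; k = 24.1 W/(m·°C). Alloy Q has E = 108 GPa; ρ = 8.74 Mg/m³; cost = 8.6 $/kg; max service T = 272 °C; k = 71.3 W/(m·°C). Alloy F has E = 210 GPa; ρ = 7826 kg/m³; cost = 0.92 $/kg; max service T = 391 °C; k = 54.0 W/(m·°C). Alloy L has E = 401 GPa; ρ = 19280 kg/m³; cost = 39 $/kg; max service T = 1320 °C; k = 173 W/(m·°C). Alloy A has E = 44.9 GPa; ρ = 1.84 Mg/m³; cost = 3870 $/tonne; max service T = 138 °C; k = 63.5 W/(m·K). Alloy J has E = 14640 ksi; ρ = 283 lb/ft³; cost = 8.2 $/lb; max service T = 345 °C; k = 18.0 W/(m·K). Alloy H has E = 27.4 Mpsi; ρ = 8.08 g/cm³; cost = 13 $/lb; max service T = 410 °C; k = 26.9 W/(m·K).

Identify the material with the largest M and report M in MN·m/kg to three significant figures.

alloy F, M = 26.8 MN·m/kg

Screen on constraints: cost ≤ 34 $/kg; max service T ≥ 205 °C; k ≥ 40.5 W/(m·K). Survivors: alloy Q, alloy F.
Putting every candidate on a common basis:
  alloy Q: E = 108.0 GPa, ρ = 8740 kg/m³
  alloy F: E = 210.0 GPa, ρ = 7826 kg/m³
  alloy F: M = 26.8 MN·m/kg
  alloy Q: M = 12.4 MN·m/kg
The maximum is for alloy F.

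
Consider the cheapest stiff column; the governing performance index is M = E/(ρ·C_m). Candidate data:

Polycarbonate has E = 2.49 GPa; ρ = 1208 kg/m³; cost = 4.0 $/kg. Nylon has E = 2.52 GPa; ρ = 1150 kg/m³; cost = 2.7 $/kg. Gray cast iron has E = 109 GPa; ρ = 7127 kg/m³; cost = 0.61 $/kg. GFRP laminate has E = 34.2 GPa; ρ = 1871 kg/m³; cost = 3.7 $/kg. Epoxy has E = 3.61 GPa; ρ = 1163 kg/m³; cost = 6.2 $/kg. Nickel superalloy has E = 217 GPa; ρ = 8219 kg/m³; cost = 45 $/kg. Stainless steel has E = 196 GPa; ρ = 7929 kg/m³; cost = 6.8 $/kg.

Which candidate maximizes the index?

Per-candidate index values:
  gray cast iron: M = 25.1 MN·m per $
  GFRP laminate: M = 4.94 MN·m per $
  stainless steel: M = 3.64 MN·m per $
  nylon: M = 0.812 MN·m per $
  nickel superalloy: M = 0.587 MN·m per $
  polycarbonate: M = 0.515 MN·m per $
  epoxy: M = 0.501 MN·m per $
The maximum is for gray cast iron.

gray cast iron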